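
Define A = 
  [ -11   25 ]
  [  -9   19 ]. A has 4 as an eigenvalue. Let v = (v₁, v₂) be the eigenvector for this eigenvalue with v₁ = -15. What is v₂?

A − 4I = [[-15, 25], [-9, 15]].
Solving (A − 4I)v = 0 gives the eigenspace spanned by (-15, -9).
With v₁ = -15, v = (-15, -9), so v₂ = -9.

-9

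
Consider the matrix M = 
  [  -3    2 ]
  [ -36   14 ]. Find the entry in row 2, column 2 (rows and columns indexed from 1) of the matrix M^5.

44984

Characteristic polynomial: r^2 - 11r + 30 = (r - 6)(r - 5), so the eigenvalues are 5, 6.
r=5: eigenvector (1, 4).
r=6: eigenvector (2, 9).
P = [[1, 2], [4, 9]], D = diag(5, 6), P⁻¹ = [[9, -2], [-4, 1]].
M⁵ = P·diag(3125, 7776)·P⁻¹ = [[-34083, 9302], [-167436, 44984]].
The requested entry is 44984.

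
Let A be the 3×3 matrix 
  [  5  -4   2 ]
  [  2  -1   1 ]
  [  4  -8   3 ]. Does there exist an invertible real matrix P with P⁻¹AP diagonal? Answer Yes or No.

No

Characteristic polynomial: p(r) = r^3 - 7r^2 + 15r - 9 = (r - 3)^2(r - 1).
r = 3 has algebraic multiplicity 2; rank(A − 3I) = 2, so geometric multiplicity = 1.
Geometric multiplicity < algebraic multiplicity, so A is not diagonalizable.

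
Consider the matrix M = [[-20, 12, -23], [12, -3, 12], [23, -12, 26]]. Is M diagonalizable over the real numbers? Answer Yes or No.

Characteristic polynomial: p(μ) = μ^3 - 3μ^2 - 9μ + 27 = (μ - 3)^2(μ + 3).
μ = 3 has algebraic multiplicity 2; rank(M − 3I) = 2, so geometric multiplicity = 1.
Geometric multiplicity < algebraic multiplicity, so M is not diagonalizable.

No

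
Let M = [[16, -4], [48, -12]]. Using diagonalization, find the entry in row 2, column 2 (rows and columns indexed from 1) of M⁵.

-3072

Characteristic polynomial: s^2 - 4s = s(s - 4), so the eigenvalues are 0, 4.
s=4: eigenvector (1, 3).
s=0: eigenvector (1, 4).
P = [[1, 1], [3, 4]], D = diag(4, 0), P⁻¹ = [[4, -1], [-3, 1]].
M⁵ = P·diag(1024, 0)·P⁻¹ = [[4096, -1024], [12288, -3072]].
The requested entry is -3072.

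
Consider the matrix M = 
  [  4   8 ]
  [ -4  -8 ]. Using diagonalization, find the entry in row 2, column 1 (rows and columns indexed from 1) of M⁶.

Characteristic polynomial: r^2 + 4r = r(r + 4), so the eigenvalues are -4, 0.
r=-4: eigenvector (1, -1).
r=0: eigenvector (2, -1).
P = [[1, 2], [-1, -1]], D = diag(-4, 0), P⁻¹ = [[-1, -2], [1, 1]].
M⁶ = P·diag(4096, 0)·P⁻¹ = [[-4096, -8192], [4096, 8192]].
The requested entry is 4096.

4096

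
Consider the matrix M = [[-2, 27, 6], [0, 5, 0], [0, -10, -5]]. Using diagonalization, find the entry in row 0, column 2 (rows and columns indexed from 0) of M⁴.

Characteristic polynomial: λ^3 + 2λ^2 - 25λ - 50 = (λ - 5)(λ + 2)(λ + 5), so the eigenvalues are -5, -2, 5.
λ=-2: eigenvector (1, 0, 0).
λ=-5: eigenvector (-2, 0, 1).
λ=5: eigenvector (3, 1, -1).
P = [[1, -2, 3], [0, 0, 1], [0, 1, -1]], D = diag(-2, -5, 5), P⁻¹ = [[1, -1, 2], [0, 1, 1], [0, 1, 0]].
M⁴ = P·diag(16, 625, 625)·P⁻¹ = [[16, 609, -1218], [0, 625, 0], [0, 0, 625]].
The requested entry is -1218.

-1218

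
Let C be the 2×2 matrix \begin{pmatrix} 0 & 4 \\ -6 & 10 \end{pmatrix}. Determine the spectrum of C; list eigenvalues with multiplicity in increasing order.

Characteristic polynomial: p(μ) = μ^2 - 10μ + 24 = (μ - 6)(μ - 4).
Roots (with multiplicity): 4, 6.

4, 6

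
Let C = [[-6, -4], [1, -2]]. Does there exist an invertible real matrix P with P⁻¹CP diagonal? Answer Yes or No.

No

Characteristic polynomial: p(μ) = μ^2 + 8μ + 16 = (μ + 4)^2.
μ = -4 has algebraic multiplicity 2; rank(C + 4I) = 1, so geometric multiplicity = 1.
Geometric multiplicity < algebraic multiplicity, so C is not diagonalizable.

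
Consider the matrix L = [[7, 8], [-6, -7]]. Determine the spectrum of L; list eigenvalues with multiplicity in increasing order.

Characteristic polynomial: p(t) = t^2 - 1 = (t - 1)(t + 1).
Roots (with multiplicity): -1, 1.

-1, 1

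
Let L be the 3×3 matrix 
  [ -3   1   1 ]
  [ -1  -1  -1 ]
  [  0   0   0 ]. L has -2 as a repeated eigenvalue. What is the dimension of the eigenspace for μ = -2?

1

L + 2I = [[-1, 1, 1], [-1, 1, -1], [0, 0, 2]].
This matrix has rank 2, so its null space has dimension 3 − 2 = 1.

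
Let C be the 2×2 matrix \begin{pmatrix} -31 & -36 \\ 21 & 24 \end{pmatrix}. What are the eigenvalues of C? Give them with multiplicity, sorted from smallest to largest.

-4, -3

Characteristic polynomial: p(λ) = λ^2 + 7λ + 12 = (λ + 3)(λ + 4).
Roots (with multiplicity): -4, -3.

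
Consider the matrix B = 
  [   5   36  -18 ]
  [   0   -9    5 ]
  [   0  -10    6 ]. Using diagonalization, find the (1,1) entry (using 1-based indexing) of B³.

125

Characteristic polynomial: t^3 - 2t^2 - 19t + 20 = (t - 5)(t - 1)(t + 4), so the eigenvalues are -4, 1, 5.
t=5: eigenvector (1, 0, 0).
t=1: eigenvector (0, 1, 2).
t=-4: eigenvector (2, -1, -1).
P = [[1, 0, 2], [0, 1, -1], [0, 2, -1]], D = diag(5, 1, -4), P⁻¹ = [[1, 4, -2], [0, -1, 1], [0, -2, 1]].
B³ = P·diag(125, 1, -64)·P⁻¹ = [[125, 756, -378], [0, -129, 65], [0, -130, 66]].
The requested entry is 125.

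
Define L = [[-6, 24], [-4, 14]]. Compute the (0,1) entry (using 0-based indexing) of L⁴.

7680

Characteristic polynomial: t^2 - 8t + 12 = (t - 6)(t - 2), so the eigenvalues are 2, 6.
t=2: eigenvector (3, 1).
t=6: eigenvector (2, 1).
P = [[3, 2], [1, 1]], D = diag(2, 6), P⁻¹ = [[1, -2], [-1, 3]].
L⁴ = P·diag(16, 1296)·P⁻¹ = [[-2544, 7680], [-1280, 3856]].
The requested entry is 7680.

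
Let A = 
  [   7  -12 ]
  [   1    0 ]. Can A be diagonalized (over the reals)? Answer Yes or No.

Characteristic polynomial: p(λ) = λ^2 - 7λ + 12 = (λ - 4)(λ - 3).
All 2 eigenvalues are distinct, so A is diagonalizable.

Yes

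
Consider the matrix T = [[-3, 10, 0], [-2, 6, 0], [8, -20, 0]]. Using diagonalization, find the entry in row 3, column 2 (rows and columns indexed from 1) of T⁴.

-160

Characteristic polynomial: μ^3 - 3μ^2 + 2μ = μ(μ - 2)(μ - 1), so the eigenvalues are 0, 1, 2.
μ=1: eigenvector (5, 2, 0).
μ=2: eigenvector (2, 1, -2).
μ=0: eigenvector (0, 0, 1).
P = [[5, 2, 0], [2, 1, 0], [0, -2, 1]], D = diag(1, 2, 0), P⁻¹ = [[1, -2, 0], [-2, 5, 0], [-4, 10, 1]].
T⁴ = P·diag(1, 16, 0)·P⁻¹ = [[-59, 150, 0], [-30, 76, 0], [64, -160, 0]].
The requested entry is -160.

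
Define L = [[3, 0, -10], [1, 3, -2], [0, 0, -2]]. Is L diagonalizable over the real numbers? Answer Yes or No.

No

Characteristic polynomial: p(μ) = μ^3 - 4μ^2 - 3μ + 18 = (μ - 3)^2(μ + 2).
μ = 3 has algebraic multiplicity 2; rank(L − 3I) = 2, so geometric multiplicity = 1.
Geometric multiplicity < algebraic multiplicity, so L is not diagonalizable.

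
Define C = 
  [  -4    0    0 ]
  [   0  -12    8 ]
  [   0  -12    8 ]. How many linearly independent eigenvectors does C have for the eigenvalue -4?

2

C + 4I = [[0, 0, 0], [0, -8, 8], [0, -12, 12]].
This matrix has rank 1, so its null space has dimension 3 − 1 = 2.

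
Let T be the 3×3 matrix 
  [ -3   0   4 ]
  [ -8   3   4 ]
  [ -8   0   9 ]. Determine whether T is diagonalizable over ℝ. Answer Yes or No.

Characteristic polynomial: p(μ) = μ^3 - 9μ^2 + 23μ - 15 = (μ - 5)(μ - 3)(μ - 1).
All 3 eigenvalues are distinct, so T is diagonalizable.

Yes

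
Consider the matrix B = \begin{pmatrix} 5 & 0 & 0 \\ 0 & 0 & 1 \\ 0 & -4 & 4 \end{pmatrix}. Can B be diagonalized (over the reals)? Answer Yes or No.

No

Characteristic polynomial: p(t) = t^3 - 9t^2 + 24t - 20 = (t - 5)(t - 2)^2.
t = 2 has algebraic multiplicity 2; rank(B − 2I) = 2, so geometric multiplicity = 1.
Geometric multiplicity < algebraic multiplicity, so B is not diagonalizable.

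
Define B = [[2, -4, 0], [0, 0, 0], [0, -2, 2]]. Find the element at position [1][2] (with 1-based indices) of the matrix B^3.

Characteristic polynomial: s^3 - 4s^2 + 4s = s(s - 2)^2, so the eigenvalues are 0, 2, 2.
s=2: eigenvector (1, 0, -2).
s=0: eigenvector (2, 1, 1).
s=2: eigenvector (0, 0, 1).
P = [[1, 2, 0], [0, 1, 0], [-2, 1, 1]], D = diag(2, 0, 2), P⁻¹ = [[1, -2, 0], [0, 1, 0], [2, -5, 1]].
B³ = P·diag(8, 0, 8)·P⁻¹ = [[8, -16, 0], [0, 0, 0], [0, -8, 8]].
The requested entry is -16.

-16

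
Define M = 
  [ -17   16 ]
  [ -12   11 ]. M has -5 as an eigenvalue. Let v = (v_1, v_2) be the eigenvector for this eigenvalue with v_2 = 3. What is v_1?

M + 5I = [[-12, 16], [-12, 16]].
Solving (M + 5I)v = 0 gives the eigenspace spanned by (4, 3).
With v_2 = 3, v = (4, 3), so v_1 = 4.

4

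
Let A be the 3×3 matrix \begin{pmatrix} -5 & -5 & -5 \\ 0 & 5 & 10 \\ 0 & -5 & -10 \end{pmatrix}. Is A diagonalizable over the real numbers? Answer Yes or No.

Yes

Characteristic polynomial: p(t) = t^3 + 10t^2 + 25t = t(t + 5)^2.
t = -5 has algebraic multiplicity 2; rank(A + 5I) = 1, so geometric multiplicity = 2.
Every eigenvalue has geometric = algebraic multiplicity, so A is diagonalizable.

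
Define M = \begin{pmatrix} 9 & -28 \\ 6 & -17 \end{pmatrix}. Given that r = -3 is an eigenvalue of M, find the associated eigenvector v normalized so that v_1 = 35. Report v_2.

15

M + 3I = [[12, -28], [6, -14]].
Solving (M + 3I)v = 0 gives the eigenspace spanned by (35, 15).
With v_1 = 35, v = (35, 15), so v_2 = 15.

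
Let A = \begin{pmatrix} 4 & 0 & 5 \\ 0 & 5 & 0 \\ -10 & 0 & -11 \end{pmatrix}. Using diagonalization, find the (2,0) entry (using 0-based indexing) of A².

70

Characteristic polynomial: s^3 + 2s^2 - 29s - 30 = (s - 5)(s + 1)(s + 6), so the eigenvalues are -6, -1, 5.
s=-6: eigenvector (-1, 0, 2).
s=-1: eigenvector (-1, 0, 1).
s=5: eigenvector (0, 1, 0).
P = [[-1, -1, 0], [0, 0, 1], [2, 1, 0]], D = diag(-6, -1, 5), P⁻¹ = [[1, 0, 1], [-2, 0, -1], [0, 1, 0]].
A² = P·diag(36, 1, 25)·P⁻¹ = [[-34, 0, -35], [0, 25, 0], [70, 0, 71]].
The requested entry is 70.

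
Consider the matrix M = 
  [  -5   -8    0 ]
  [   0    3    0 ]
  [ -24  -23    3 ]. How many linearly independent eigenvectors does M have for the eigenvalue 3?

M − 3I = [[-8, -8, 0], [0, 0, 0], [-24, -23, 0]].
This matrix has rank 2, so its null space has dimension 3 − 2 = 1.

1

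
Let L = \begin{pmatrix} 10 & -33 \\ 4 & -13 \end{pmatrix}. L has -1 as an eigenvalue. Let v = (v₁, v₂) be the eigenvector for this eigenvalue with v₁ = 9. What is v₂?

3

L + 1I = [[11, -33], [4, -12]].
Solving (L + 1I)v = 0 gives the eigenspace spanned by (9, 3).
With v₁ = 9, v = (9, 3), so v₂ = 3.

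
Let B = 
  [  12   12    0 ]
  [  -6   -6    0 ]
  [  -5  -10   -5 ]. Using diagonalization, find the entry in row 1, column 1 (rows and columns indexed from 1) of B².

Characteristic polynomial: μ^3 - μ^2 - 30μ = μ(μ - 6)(μ + 5), so the eigenvalues are -5, 0, 6.
μ=0: eigenvector (1, -1, 1).
μ=6: eigenvector (2, -1, 0).
μ=-5: eigenvector (0, 0, 1).
P = [[1, 2, 0], [-1, -1, 0], [1, 0, 1]], D = diag(0, 6, -5), P⁻¹ = [[-1, -2, 0], [1, 1, 0], [1, 2, 1]].
B² = P·diag(0, 36, 25)·P⁻¹ = [[72, 72, 0], [-36, -36, 0], [25, 50, 25]].
The requested entry is 72.

72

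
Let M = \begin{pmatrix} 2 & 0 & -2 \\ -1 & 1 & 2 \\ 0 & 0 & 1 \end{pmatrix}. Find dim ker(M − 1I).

M − 1I = [[1, 0, -2], [-1, 0, 2], [0, 0, 0]].
This matrix has rank 1, so its null space has dimension 3 − 1 = 2.

2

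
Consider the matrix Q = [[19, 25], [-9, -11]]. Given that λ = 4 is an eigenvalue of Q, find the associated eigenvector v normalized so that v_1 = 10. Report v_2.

Q − 4I = [[15, 25], [-9, -15]].
Solving (Q − 4I)v = 0 gives the eigenspace spanned by (10, -6).
With v_1 = 10, v = (10, -6), so v_2 = -6.

-6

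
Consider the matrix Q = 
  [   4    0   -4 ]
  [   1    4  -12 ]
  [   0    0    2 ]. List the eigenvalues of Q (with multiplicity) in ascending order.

2, 4, 4

Characteristic polynomial: p(r) = r^3 - 10r^2 + 32r - 32 = (r - 4)^2(r - 2).
Roots (with multiplicity): 2, 4, 4.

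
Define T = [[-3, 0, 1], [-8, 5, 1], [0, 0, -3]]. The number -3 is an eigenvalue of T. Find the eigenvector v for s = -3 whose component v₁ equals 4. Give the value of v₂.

4

T + 3I = [[0, 0, 1], [-8, 8, 1], [0, 0, 0]].
Solving (T + 3I)v = 0 gives the eigenspace spanned by (4, 4, 0).
With v₁ = 4, v = (4, 4, 0), so v₂ = 4.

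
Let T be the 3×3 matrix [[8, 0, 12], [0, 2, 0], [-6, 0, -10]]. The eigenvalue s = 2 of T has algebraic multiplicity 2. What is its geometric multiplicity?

T − 2I = [[6, 0, 12], [0, 0, 0], [-6, 0, -12]].
This matrix has rank 1, so its null space has dimension 3 − 1 = 2.

2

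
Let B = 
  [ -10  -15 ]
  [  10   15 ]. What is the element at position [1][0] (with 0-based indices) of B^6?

Characteristic polynomial: t^2 - 5t = t(t - 5), so the eigenvalues are 0, 5.
t=0: eigenvector (3, -2).
t=5: eigenvector (-1, 1).
P = [[3, -1], [-2, 1]], D = diag(0, 5), P⁻¹ = [[1, 1], [2, 3]].
B⁶ = P·diag(0, 15625)·P⁻¹ = [[-31250, -46875], [31250, 46875]].
The requested entry is 31250.

31250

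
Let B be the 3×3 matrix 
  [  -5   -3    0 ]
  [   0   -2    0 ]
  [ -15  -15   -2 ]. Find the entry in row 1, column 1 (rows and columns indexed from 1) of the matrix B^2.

Characteristic polynomial: λ^3 + 9λ^2 + 24λ + 20 = (λ + 2)^2(λ + 5), so the eigenvalues are -5, -2, -2.
λ=-5: eigenvector (1, 0, 5).
λ=-2: eigenvector (-1, 1, -3).
λ=-2: eigenvector (0, 0, 1).
P = [[1, -1, 0], [0, 1, 0], [5, -3, 1]], D = diag(-5, -2, -2), P⁻¹ = [[1, 1, 0], [0, 1, 0], [-5, -2, 1]].
B² = P·diag(25, 4, 4)·P⁻¹ = [[25, 21, 0], [0, 4, 0], [105, 105, 4]].
The requested entry is 25.

25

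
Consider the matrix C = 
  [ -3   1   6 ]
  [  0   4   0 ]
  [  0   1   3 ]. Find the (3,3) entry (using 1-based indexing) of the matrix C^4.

81

Characteristic polynomial: μ^3 - 4μ^2 - 9μ + 36 = (μ - 4)(μ - 3)(μ + 3), so the eigenvalues are -3, 3, 4.
μ=-3: eigenvector (1, 0, 0).
μ=4: eigenvector (1, 1, 1).
μ=3: eigenvector (1, 0, 1).
P = [[1, 1, 1], [0, 1, 0], [0, 1, 1]], D = diag(-3, 4, 3), P⁻¹ = [[1, 0, -1], [0, 1, 0], [0, -1, 1]].
C⁴ = P·diag(81, 256, 81)·P⁻¹ = [[81, 175, 0], [0, 256, 0], [0, 175, 81]].
The requested entry is 81.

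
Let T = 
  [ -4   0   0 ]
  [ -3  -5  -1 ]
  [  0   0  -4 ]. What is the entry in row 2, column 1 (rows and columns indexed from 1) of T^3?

Characteristic polynomial: s^3 + 13s^2 + 56s + 80 = (s + 4)^2(s + 5), so the eigenvalues are -5, -4, -4.
s=-4: eigenvector (1, 1, -4).
s=-5: eigenvector (0, 1, 0).
s=-4: eigenvector (0, -1, 1).
P = [[1, 0, 0], [1, 1, -1], [-4, 0, 1]], D = diag(-4, -5, -4), P⁻¹ = [[1, 0, 0], [3, 1, 1], [4, 0, 1]].
T³ = P·diag(-64, -125, -64)·P⁻¹ = [[-64, 0, 0], [-183, -125, -61], [0, 0, -64]].
The requested entry is -183.

-183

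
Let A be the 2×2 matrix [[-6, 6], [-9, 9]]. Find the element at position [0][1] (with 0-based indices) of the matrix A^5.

486

Characteristic polynomial: λ^2 - 3λ = λ(λ - 3), so the eigenvalues are 0, 3.
λ=0: eigenvector (1, 1).
λ=3: eigenvector (2, 3).
P = [[1, 2], [1, 3]], D = diag(0, 3), P⁻¹ = [[3, -2], [-1, 1]].
A⁵ = P·diag(0, 243)·P⁻¹ = [[-486, 486], [-729, 729]].
The requested entry is 486.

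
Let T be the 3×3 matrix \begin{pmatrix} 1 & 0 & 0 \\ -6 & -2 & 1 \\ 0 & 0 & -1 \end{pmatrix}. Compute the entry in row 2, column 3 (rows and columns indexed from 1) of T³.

7

Characteristic polynomial: λ^3 + 2λ^2 - λ - 2 = (λ - 1)(λ + 1)(λ + 2), so the eigenvalues are -2, -1, 1.
λ=1: eigenvector (1, -2, 0).
λ=-2: eigenvector (0, 1, 0).
λ=-1: eigenvector (0, 1, 1).
P = [[1, 0, 0], [-2, 1, 1], [0, 0, 1]], D = diag(1, -2, -1), P⁻¹ = [[1, 0, 0], [2, 1, -1], [0, 0, 1]].
T³ = P·diag(1, -8, -1)·P⁻¹ = [[1, 0, 0], [-18, -8, 7], [0, 0, -1]].
The requested entry is 7.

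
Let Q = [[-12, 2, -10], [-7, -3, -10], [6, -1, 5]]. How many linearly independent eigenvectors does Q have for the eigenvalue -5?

Q + 5I = [[-7, 2, -10], [-7, 2, -10], [6, -1, 10]].
This matrix has rank 2, so its null space has dimension 3 − 2 = 1.

1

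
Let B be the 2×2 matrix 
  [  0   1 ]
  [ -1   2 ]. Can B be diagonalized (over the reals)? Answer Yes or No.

No

Characteristic polynomial: p(s) = s^2 - 2s + 1 = (s - 1)^2.
s = 1 has algebraic multiplicity 2; rank(B − 1I) = 1, so geometric multiplicity = 1.
Geometric multiplicity < algebraic multiplicity, so B is not diagonalizable.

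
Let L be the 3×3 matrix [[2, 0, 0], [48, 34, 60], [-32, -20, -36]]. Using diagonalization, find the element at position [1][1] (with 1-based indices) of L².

4

Characteristic polynomial: λ^3 - 28λ + 48 = (λ - 4)(λ - 2)(λ + 6), so the eigenvalues are -6, 2, 4.
λ=2: eigenvector (1, 6, -4).
λ=-6: eigenvector (0, -3, 2).
λ=4: eigenvector (0, -2, 1).
P = [[1, 0, 0], [6, -3, -2], [-4, 2, 1]], D = diag(2, -6, 4), P⁻¹ = [[1, 0, 0], [2, 1, 2], [0, -2, -3]].
L² = P·diag(4, 36, 16)·P⁻¹ = [[4, 0, 0], [-192, -44, -120], [128, 40, 96]].
The requested entry is 4.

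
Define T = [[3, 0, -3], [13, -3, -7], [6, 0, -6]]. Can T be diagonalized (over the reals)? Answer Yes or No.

No

Characteristic polynomial: p(r) = r^3 + 6r^2 + 9r = r(r + 3)^2.
r = -3 has algebraic multiplicity 2; rank(T + 3I) = 2, so geometric multiplicity = 1.
Geometric multiplicity < algebraic multiplicity, so T is not diagonalizable.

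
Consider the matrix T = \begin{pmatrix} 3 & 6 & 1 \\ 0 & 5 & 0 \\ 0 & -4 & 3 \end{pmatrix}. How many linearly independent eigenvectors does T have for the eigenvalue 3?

1

T − 3I = [[0, 6, 1], [0, 2, 0], [0, -4, 0]].
This matrix has rank 2, so its null space has dimension 3 − 2 = 1.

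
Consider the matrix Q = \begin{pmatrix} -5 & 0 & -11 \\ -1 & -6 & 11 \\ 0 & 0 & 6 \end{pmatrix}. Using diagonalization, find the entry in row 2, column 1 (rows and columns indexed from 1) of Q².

Characteristic polynomial: μ^3 + 5μ^2 - 36μ - 180 = (μ - 6)(μ + 5)(μ + 6), so the eigenvalues are -6, -5, 6.
μ=-5: eigenvector (1, -1, 0).
μ=-6: eigenvector (0, 1, 0).
μ=6: eigenvector (-1, 1, 1).
P = [[1, 0, -1], [-1, 1, 1], [0, 0, 1]], D = diag(-5, -6, 6), P⁻¹ = [[1, 0, 1], [1, 1, 0], [0, 0, 1]].
Q² = P·diag(25, 36, 36)·P⁻¹ = [[25, 0, -11], [11, 36, 11], [0, 0, 36]].
The requested entry is 11.

11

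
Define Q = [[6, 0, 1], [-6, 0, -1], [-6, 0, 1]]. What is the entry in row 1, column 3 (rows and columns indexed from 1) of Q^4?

175

Characteristic polynomial: t^3 - 7t^2 + 12t = t(t - 4)(t - 3), so the eigenvalues are 0, 3, 4.
t=4: eigenvector (1, -1, -2).
t=0: eigenvector (0, 1, 0).
t=3: eigenvector (-1, 1, 3).
P = [[1, 0, -1], [-1, 1, 1], [-2, 0, 3]], D = diag(4, 0, 3), P⁻¹ = [[3, 0, 1], [1, 1, 0], [2, 0, 1]].
Q⁴ = P·diag(256, 0, 81)·P⁻¹ = [[606, 0, 175], [-606, 0, -175], [-1050, 0, -269]].
The requested entry is 175.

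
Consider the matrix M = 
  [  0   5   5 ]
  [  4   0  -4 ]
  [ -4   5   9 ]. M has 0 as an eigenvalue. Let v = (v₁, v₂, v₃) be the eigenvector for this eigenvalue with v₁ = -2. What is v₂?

M = [[0, 5, 5], [4, 0, -4], [-4, 5, 9]].
Solving (M)v = 0 gives the eigenspace spanned by (-2, 2, -2).
With v₁ = -2, v = (-2, 2, -2), so v₂ = 2.

2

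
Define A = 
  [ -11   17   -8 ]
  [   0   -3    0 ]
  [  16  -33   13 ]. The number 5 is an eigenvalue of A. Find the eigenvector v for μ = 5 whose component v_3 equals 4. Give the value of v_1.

-2

A − 5I = [[-16, 17, -8], [0, -8, 0], [16, -33, 8]].
Solving (A − 5I)v = 0 gives the eigenspace spanned by (-2, 0, 4).
With v_3 = 4, v = (-2, 0, 4), so v_1 = -2.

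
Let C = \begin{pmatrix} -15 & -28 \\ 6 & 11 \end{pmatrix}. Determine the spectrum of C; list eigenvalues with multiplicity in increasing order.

Characteristic polynomial: p(t) = t^2 + 4t + 3 = (t + 1)(t + 3).
Roots (with multiplicity): -3, -1.

-3, -1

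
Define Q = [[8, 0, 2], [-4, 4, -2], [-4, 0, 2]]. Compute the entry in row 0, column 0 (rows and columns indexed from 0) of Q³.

Characteristic polynomial: λ^3 - 14λ^2 + 64λ - 96 = (λ - 6)(λ - 4)^2, so the eigenvalues are 4, 4, 6.
λ=4: eigenvector (0, 1, 0).
λ=6: eigenvector (-1, 1, 1).
λ=4: eigenvector (-1, 0, 2).
P = [[0, -1, -1], [1, 1, 0], [0, 1, 2]], D = diag(4, 6, 4), P⁻¹ = [[2, 1, 1], [-2, 0, -1], [1, 0, 1]].
Q³ = P·diag(64, 216, 64)·P⁻¹ = [[368, 0, 152], [-304, 64, -152], [-304, 0, -88]].
The requested entry is 368.

368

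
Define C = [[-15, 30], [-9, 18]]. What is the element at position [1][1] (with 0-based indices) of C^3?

Characteristic polynomial: μ^2 - 3μ = μ(μ - 3), so the eigenvalues are 0, 3.
μ=0: eigenvector (2, 1).
μ=3: eigenvector (-5, -3).
P = [[2, -5], [1, -3]], D = diag(0, 3), P⁻¹ = [[3, -5], [1, -2]].
C³ = P·diag(0, 27)·P⁻¹ = [[-135, 270], [-81, 162]].
The requested entry is 162.

162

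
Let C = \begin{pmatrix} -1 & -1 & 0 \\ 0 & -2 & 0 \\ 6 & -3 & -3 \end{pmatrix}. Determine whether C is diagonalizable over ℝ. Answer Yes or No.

Characteristic polynomial: p(s) = s^3 + 6s^2 + 11s + 6 = (s + 1)(s + 2)(s + 3).
All 3 eigenvalues are distinct, so C is diagonalizable.

Yes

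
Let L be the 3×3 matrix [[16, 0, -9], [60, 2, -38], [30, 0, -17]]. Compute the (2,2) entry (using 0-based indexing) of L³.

-53

Characteristic polynomial: t^3 - t^2 - 4t + 4 = (t - 2)(t - 1)(t + 2), so the eigenvalues are -2, 1, 2.
t=1: eigenvector (-3, -10, -5).
t=2: eigenvector (0, 1, 0).
t=-2: eigenvector (1, 4, 2).
P = [[-3, 0, 1], [-10, 1, 4], [-5, 0, 2]], D = diag(1, 2, -2), P⁻¹ = [[-2, 0, 1], [0, 1, -2], [-5, 0, 3]].
L³ = P·diag(1, 8, -8)·P⁻¹ = [[46, 0, -27], [180, 8, -122], [90, 0, -53]].
The requested entry is -53.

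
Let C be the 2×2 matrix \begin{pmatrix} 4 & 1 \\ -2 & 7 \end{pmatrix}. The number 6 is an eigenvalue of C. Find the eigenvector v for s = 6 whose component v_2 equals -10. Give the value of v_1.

-5

C − 6I = [[-2, 1], [-2, 1]].
Solving (C − 6I)v = 0 gives the eigenspace spanned by (-5, -10).
With v_2 = -10, v = (-5, -10), so v_1 = -5.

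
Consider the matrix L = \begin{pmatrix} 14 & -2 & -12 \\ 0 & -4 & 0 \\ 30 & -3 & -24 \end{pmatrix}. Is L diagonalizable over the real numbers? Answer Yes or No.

Characteristic polynomial: p(r) = r^3 + 14r^2 + 64r + 96 = (r + 4)^2(r + 6).
r = -4 has algebraic multiplicity 2; rank(L + 4I) = 2, so geometric multiplicity = 1.
Geometric multiplicity < algebraic multiplicity, so L is not diagonalizable.

No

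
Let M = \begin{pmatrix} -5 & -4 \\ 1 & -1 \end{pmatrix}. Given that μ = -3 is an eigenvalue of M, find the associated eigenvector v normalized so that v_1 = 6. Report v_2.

-3

M + 3I = [[-2, -4], [1, 2]].
Solving (M + 3I)v = 0 gives the eigenspace spanned by (6, -3).
With v_1 = 6, v = (6, -3), so v_2 = -3.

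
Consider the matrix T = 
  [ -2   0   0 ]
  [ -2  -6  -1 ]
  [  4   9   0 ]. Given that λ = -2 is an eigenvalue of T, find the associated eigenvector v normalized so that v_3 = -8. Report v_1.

T + 2I = [[0, 0, 0], [-2, -4, -1], [4, 9, 2]].
Solving (T + 2I)v = 0 gives the eigenspace spanned by (4, 0, -8).
With v_3 = -8, v = (4, 0, -8), so v_1 = 4.

4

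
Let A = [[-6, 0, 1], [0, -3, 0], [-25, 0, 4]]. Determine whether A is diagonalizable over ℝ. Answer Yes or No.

No

Characteristic polynomial: p(s) = s^3 + 5s^2 + 7s + 3 = (s + 1)^2(s + 3).
s = -1 has algebraic multiplicity 2; rank(A + 1I) = 2, so geometric multiplicity = 1.
Geometric multiplicity < algebraic multiplicity, so A is not diagonalizable.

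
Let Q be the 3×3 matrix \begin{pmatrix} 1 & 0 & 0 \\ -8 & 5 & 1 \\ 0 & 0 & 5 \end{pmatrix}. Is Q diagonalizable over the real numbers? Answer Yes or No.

No

Characteristic polynomial: p(s) = s^3 - 11s^2 + 35s - 25 = (s - 5)^2(s - 1).
s = 5 has algebraic multiplicity 2; rank(Q − 5I) = 2, so geometric multiplicity = 1.
Geometric multiplicity < algebraic multiplicity, so Q is not diagonalizable.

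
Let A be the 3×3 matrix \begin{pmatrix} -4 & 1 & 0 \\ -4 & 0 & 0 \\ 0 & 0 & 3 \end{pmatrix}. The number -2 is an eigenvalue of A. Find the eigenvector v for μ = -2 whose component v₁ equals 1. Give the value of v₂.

2

A + 2I = [[-2, 1, 0], [-4, 2, 0], [0, 0, 5]].
Solving (A + 2I)v = 0 gives the eigenspace spanned by (1, 2, 0).
With v₁ = 1, v = (1, 2, 0), so v₂ = 2.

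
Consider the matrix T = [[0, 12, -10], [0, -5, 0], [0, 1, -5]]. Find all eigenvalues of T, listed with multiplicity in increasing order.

Characteristic polynomial: p(λ) = λ^3 + 10λ^2 + 25λ = λ(λ + 5)^2.
Roots (with multiplicity): -5, -5, 0.

-5, -5, 0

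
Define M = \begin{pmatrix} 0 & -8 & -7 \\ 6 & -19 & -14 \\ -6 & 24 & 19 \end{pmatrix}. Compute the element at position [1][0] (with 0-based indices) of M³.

Characteristic polynomial: t^3 - 19t - 30 = (t - 5)(t + 2)(t + 3), so the eigenvalues are -3, -2, 5.
t=-2: eigenvector (1, 2, -2).
t=5: eigenvector (-1, -2, 3).
t=-3: eigenvector (-1, -3, 3).
P = [[1, -1, -1], [2, -2, -3], [-2, 3, 3]], D = diag(-2, 5, -3), P⁻¹ = [[3, 0, 1], [0, 1, 1], [2, -1, 0]].
M³ = P·diag(-8, 125, -27)·P⁻¹ = [[30, -152, -133], [114, -331, -266], [-114, 456, 391]].
The requested entry is 114.

114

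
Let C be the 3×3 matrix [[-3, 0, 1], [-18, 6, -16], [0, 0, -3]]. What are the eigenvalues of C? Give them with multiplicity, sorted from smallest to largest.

Characteristic polynomial: p(r) = r^3 - 27r - 54 = (r - 6)(r + 3)^2.
Roots (with multiplicity): -3, -3, 6.

-3, -3, 6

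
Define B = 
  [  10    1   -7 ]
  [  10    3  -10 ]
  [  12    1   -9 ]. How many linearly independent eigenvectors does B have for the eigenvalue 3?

B − 3I = [[7, 1, -7], [10, 0, -10], [12, 1, -12]].
This matrix has rank 2, so its null space has dimension 3 − 2 = 1.

1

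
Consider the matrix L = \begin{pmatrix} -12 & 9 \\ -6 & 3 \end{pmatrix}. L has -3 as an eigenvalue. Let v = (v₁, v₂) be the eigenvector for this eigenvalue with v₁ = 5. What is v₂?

L + 3I = [[-9, 9], [-6, 6]].
Solving (L + 3I)v = 0 gives the eigenspace spanned by (5, 5).
With v₁ = 5, v = (5, 5), so v₂ = 5.

5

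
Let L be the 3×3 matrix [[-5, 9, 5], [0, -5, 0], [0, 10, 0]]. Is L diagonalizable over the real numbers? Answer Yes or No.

Characteristic polynomial: p(t) = t^3 + 10t^2 + 25t = t(t + 5)^2.
t = -5 has algebraic multiplicity 2; rank(L + 5I) = 2, so geometric multiplicity = 1.
Geometric multiplicity < algebraic multiplicity, so L is not diagonalizable.

No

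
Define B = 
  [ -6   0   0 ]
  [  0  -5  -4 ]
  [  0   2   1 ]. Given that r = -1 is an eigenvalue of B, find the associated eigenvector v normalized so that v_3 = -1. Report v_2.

1

B + 1I = [[-5, 0, 0], [0, -4, -4], [0, 2, 2]].
Solving (B + 1I)v = 0 gives the eigenspace spanned by (0, 1, -1).
With v_3 = -1, v = (0, 1, -1), so v_2 = 1.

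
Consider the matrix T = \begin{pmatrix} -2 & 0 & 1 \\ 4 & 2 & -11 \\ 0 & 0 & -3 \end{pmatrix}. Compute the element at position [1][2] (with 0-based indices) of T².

15

Characteristic polynomial: λ^3 + 3λ^2 - 4λ - 12 = (λ - 2)(λ + 2)(λ + 3), so the eigenvalues are -3, -2, 2.
λ=-2: eigenvector (1, -1, 0).
λ=-3: eigenvector (-1, 3, 1).
λ=2: eigenvector (0, 1, 0).
P = [[1, -1, 0], [-1, 3, 1], [0, 1, 0]], D = diag(-2, -3, 2), P⁻¹ = [[1, 0, 1], [0, 0, 1], [1, 1, -2]].
T² = P·diag(4, 9, 4)·P⁻¹ = [[4, 0, -5], [0, 4, 15], [0, 0, 9]].
The requested entry is 15.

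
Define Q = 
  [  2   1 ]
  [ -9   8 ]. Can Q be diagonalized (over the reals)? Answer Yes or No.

No

Characteristic polynomial: p(s) = s^2 - 10s + 25 = (s - 5)^2.
s = 5 has algebraic multiplicity 2; rank(Q − 5I) = 1, so geometric multiplicity = 1.
Geometric multiplicity < algebraic multiplicity, so Q is not diagonalizable.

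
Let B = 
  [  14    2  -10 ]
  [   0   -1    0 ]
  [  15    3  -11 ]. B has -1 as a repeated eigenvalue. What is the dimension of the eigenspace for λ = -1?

1

B + 1I = [[15, 2, -10], [0, 0, 0], [15, 3, -10]].
This matrix has rank 2, so its null space has dimension 3 − 2 = 1.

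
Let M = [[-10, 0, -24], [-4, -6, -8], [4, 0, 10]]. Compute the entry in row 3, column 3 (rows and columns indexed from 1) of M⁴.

16

Characteristic polynomial: λ^3 + 6λ^2 - 4λ - 24 = (λ - 2)(λ + 2)(λ + 6), so the eigenvalues are -6, -2, 2.
λ=-6: eigenvector (0, 1, 0).
λ=-2: eigenvector (-3, 1, 1).
λ=2: eigenvector (-2, 0, 1).
P = [[0, -3, -2], [1, 1, 0], [0, 1, 1]], D = diag(-6, -2, 2), P⁻¹ = [[1, 1, 2], [-1, 0, -2], [1, 0, 3]].
M⁴ = P·diag(1296, 16, 16)·P⁻¹ = [[16, 0, 0], [1280, 1296, 2560], [0, 0, 16]].
The requested entry is 16.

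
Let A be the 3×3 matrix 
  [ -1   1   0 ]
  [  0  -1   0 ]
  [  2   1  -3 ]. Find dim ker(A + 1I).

A + 1I = [[0, 1, 0], [0, 0, 0], [2, 1, -2]].
This matrix has rank 2, so its null space has dimension 3 − 2 = 1.

1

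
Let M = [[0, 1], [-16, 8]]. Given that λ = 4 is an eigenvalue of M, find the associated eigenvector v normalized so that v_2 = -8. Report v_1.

-2

M − 4I = [[-4, 1], [-16, 4]].
Solving (M − 4I)v = 0 gives the eigenspace spanned by (-2, -8).
With v_2 = -8, v = (-2, -8), so v_1 = -2.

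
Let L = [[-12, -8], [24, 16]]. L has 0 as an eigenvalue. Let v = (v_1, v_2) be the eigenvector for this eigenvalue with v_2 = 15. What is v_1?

L = [[-12, -8], [24, 16]].
Solving (L)v = 0 gives the eigenspace spanned by (-10, 15).
With v_2 = 15, v = (-10, 15), so v_1 = -10.

-10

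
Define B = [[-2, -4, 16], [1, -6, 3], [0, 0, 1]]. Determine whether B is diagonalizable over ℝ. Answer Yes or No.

Characteristic polynomial: p(r) = r^3 + 7r^2 + 8r - 16 = (r - 1)(r + 4)^2.
r = -4 has algebraic multiplicity 2; rank(B + 4I) = 2, so geometric multiplicity = 1.
Geometric multiplicity < algebraic multiplicity, so B is not diagonalizable.

No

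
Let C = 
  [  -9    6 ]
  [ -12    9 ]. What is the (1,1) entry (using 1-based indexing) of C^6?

729

Characteristic polynomial: r^2 - 9 = (r - 3)(r + 3), so the eigenvalues are -3, 3.
r=3: eigenvector (1, 2).
r=-3: eigenvector (1, 1).
P = [[1, 1], [2, 1]], D = diag(3, -3), P⁻¹ = [[-1, 1], [2, -1]].
C⁶ = P·diag(729, 729)·P⁻¹ = [[729, 0], [0, 729]].
The requested entry is 729.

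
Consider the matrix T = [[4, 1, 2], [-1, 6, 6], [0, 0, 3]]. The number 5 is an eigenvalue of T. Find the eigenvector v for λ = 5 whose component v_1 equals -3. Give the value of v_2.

T − 5I = [[-1, 1, 2], [-1, 1, 6], [0, 0, -2]].
Solving (T − 5I)v = 0 gives the eigenspace spanned by (-3, -3, 0).
With v_1 = -3, v = (-3, -3, 0), so v_2 = -3.

-3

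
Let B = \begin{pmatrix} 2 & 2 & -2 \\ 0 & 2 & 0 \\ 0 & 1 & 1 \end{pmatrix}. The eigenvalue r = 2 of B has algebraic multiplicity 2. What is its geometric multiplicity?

2

B − 2I = [[0, 2, -2], [0, 0, 0], [0, 1, -1]].
This matrix has rank 1, so its null space has dimension 3 − 1 = 2.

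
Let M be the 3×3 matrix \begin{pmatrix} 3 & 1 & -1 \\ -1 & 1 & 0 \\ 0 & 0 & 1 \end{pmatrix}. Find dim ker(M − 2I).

1

M − 2I = [[1, 1, -1], [-1, -1, 0], [0, 0, -1]].
This matrix has rank 2, so its null space has dimension 3 − 2 = 1.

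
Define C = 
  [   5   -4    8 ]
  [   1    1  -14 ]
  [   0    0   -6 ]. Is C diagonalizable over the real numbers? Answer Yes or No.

Characteristic polynomial: p(μ) = μ^3 - 27μ + 54 = (μ - 3)^2(μ + 6).
μ = 3 has algebraic multiplicity 2; rank(C − 3I) = 2, so geometric multiplicity = 1.
Geometric multiplicity < algebraic multiplicity, so C is not diagonalizable.

No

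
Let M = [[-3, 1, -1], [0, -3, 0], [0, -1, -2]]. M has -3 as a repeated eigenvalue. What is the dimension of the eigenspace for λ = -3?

M + 3I = [[0, 1, -1], [0, 0, 0], [0, -1, 1]].
This matrix has rank 1, so its null space has dimension 3 − 1 = 2.

2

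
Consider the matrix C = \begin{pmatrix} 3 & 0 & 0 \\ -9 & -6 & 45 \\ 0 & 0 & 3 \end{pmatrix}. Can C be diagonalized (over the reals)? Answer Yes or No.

Yes

Characteristic polynomial: p(t) = t^3 - 27t + 54 = (t - 3)^2(t + 6).
t = 3 has algebraic multiplicity 2; rank(C − 3I) = 1, so geometric multiplicity = 2.
Every eigenvalue has geometric = algebraic multiplicity, so C is diagonalizable.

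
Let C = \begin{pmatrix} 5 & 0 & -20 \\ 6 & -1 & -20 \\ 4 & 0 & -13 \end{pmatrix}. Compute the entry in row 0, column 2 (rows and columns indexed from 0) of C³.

Characteristic polynomial: t^3 + 9t^2 + 23t + 15 = (t + 1)(t + 3)(t + 5), so the eigenvalues are -5, -3, -1.
t=-3: eigenvector (5, 5, 2).
t=-1: eigenvector (0, 1, 0).
t=-5: eigenvector (2, 2, 1).
P = [[5, 0, 2], [5, 1, 2], [2, 0, 1]], D = diag(-3, -1, -5), P⁻¹ = [[1, 0, -2], [-1, 1, 0], [-2, 0, 5]].
C³ = P·diag(-27, -1, -125)·P⁻¹ = [[365, 0, -980], [366, -1, -980], [196, 0, -517]].
The requested entry is -980.

-980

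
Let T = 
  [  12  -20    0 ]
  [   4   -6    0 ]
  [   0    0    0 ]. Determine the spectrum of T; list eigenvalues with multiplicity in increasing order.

0, 2, 4

Characteristic polynomial: p(s) = s^3 - 6s^2 + 8s = s(s - 4)(s - 2).
Roots (with multiplicity): 0, 2, 4.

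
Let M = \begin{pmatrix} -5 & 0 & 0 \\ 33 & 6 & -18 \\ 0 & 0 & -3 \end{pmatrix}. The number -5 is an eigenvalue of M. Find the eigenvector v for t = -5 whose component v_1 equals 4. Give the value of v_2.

-12

M + 5I = [[0, 0, 0], [33, 11, -18], [0, 0, 2]].
Solving (M + 5I)v = 0 gives the eigenspace spanned by (4, -12, 0).
With v_1 = 4, v = (4, -12, 0), so v_2 = -12.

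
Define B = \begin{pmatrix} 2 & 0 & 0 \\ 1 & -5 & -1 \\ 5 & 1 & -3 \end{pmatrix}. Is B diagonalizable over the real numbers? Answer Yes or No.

Characteristic polynomial: p(λ) = λ^3 + 6λ^2 - 32 = (λ - 2)(λ + 4)^2.
λ = -4 has algebraic multiplicity 2; rank(B + 4I) = 2, so geometric multiplicity = 1.
Geometric multiplicity < algebraic multiplicity, so B is not diagonalizable.

No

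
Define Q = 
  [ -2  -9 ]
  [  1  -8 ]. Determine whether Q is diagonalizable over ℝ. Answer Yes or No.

Characteristic polynomial: p(t) = t^2 + 10t + 25 = (t + 5)^2.
t = -5 has algebraic multiplicity 2; rank(Q + 5I) = 1, so geometric multiplicity = 1.
Geometric multiplicity < algebraic multiplicity, so Q is not diagonalizable.

No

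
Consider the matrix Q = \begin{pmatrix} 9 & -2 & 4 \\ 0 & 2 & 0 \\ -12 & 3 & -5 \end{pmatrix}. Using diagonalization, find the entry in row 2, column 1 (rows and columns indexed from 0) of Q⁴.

195

Characteristic polynomial: t^3 - 6t^2 + 11t - 6 = (t - 3)(t - 2)(t - 1), so the eigenvalues are 1, 2, 3.
t=1: eigenvector (1, 0, -2).
t=3: eigenvector (2, 0, -3).
t=2: eigenvector (2, 1, -3).
P = [[1, 2, 2], [0, 0, 1], [-2, -3, -3]], D = diag(1, 3, 2), P⁻¹ = [[-3, 0, -2], [2, -1, 1], [0, 1, 0]].
Q⁴ = P·diag(1, 81, 16)·P⁻¹ = [[321, -130, 160], [0, 16, 0], [-480, 195, -239]].
The requested entry is 195.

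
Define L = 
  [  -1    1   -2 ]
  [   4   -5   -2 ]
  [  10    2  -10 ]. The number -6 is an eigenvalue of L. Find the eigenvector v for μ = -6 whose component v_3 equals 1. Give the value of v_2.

L + 6I = [[5, 1, -2], [4, 1, -2], [10, 2, -4]].
Solving (L + 6I)v = 0 gives the eigenspace spanned by (0, 2, 1).
With v_3 = 1, v = (0, 2, 1), so v_2 = 2.

2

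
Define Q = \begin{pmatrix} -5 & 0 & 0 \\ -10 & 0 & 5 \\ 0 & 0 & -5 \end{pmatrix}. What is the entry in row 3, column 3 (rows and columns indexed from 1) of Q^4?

625

Characteristic polynomial: μ^3 + 10μ^2 + 25μ = μ(μ + 5)^2, so the eigenvalues are -5, -5, 0.
μ=-5: eigenvector (1, 2, 0).
μ=0: eigenvector (0, 1, 0).
μ=-5: eigenvector (0, -1, 1).
P = [[1, 0, 0], [2, 1, -1], [0, 0, 1]], D = diag(-5, 0, -5), P⁻¹ = [[1, 0, 0], [-2, 1, 1], [0, 0, 1]].
Q⁴ = P·diag(625, 0, 625)·P⁻¹ = [[625, 0, 0], [1250, 0, -625], [0, 0, 625]].
The requested entry is 625.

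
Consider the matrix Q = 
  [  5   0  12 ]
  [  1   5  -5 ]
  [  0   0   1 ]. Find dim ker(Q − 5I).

Q − 5I = [[0, 0, 12], [1, 0, -5], [0, 0, -4]].
This matrix has rank 2, so its null space has dimension 3 − 2 = 1.

1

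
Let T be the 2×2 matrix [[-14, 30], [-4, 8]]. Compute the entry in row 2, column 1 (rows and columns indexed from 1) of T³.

-112

Characteristic polynomial: s^2 + 6s + 8 = (s + 2)(s + 4), so the eigenvalues are -4, -2.
s=-2: eigenvector (-5, -2).
s=-4: eigenvector (3, 1).
P = [[-5, 3], [-2, 1]], D = diag(-2, -4), P⁻¹ = [[1, -3], [2, -5]].
T³ = P·diag(-8, -64)·P⁻¹ = [[-344, 840], [-112, 272]].
The requested entry is -112.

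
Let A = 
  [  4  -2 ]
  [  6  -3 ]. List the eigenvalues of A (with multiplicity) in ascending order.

0, 1

Characteristic polynomial: p(r) = r^2 - r = r(r - 1).
Roots (with multiplicity): 0, 1.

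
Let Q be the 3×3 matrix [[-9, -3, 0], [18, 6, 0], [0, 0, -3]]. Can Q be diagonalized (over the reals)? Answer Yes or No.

Yes

Characteristic polynomial: p(λ) = λ^3 + 6λ^2 + 9λ = λ(λ + 3)^2.
λ = -3 has algebraic multiplicity 2; rank(Q + 3I) = 1, so geometric multiplicity = 2.
Every eigenvalue has geometric = algebraic multiplicity, so Q is diagonalizable.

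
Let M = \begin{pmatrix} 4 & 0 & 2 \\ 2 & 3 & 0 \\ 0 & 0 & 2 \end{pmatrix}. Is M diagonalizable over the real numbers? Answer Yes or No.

Yes

Characteristic polynomial: p(r) = r^3 - 9r^2 + 26r - 24 = (r - 4)(r - 3)(r - 2).
All 3 eigenvalues are distinct, so M is diagonalizable.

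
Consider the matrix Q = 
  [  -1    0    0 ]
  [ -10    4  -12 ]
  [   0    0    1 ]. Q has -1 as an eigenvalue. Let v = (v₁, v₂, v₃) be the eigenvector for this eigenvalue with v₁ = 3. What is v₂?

Q + 1I = [[0, 0, 0], [-10, 5, -12], [0, 0, 2]].
Solving (Q + 1I)v = 0 gives the eigenspace spanned by (3, 6, 0).
With v₁ = 3, v = (3, 6, 0), so v₂ = 6.

6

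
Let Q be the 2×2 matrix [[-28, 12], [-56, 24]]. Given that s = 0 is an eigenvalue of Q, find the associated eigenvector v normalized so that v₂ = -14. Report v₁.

-6

Q = [[-28, 12], [-56, 24]].
Solving (Q)v = 0 gives the eigenspace spanned by (-6, -14).
With v₂ = -14, v = (-6, -14), so v₁ = -6.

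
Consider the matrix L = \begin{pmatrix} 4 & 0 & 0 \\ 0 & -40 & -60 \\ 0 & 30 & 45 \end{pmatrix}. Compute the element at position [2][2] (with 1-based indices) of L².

Characteristic polynomial: t^3 - 9t^2 + 20t = t(t - 5)(t - 4), so the eigenvalues are 0, 4, 5.
t=4: eigenvector (1, 0, 0).
t=0: eigenvector (0, 3, -2).
t=5: eigenvector (0, -4, 3).
P = [[1, 0, 0], [0, 3, -4], [0, -2, 3]], D = diag(4, 0, 5), P⁻¹ = [[1, 0, 0], [0, 3, 4], [0, 2, 3]].
L² = P·diag(16, 0, 25)·P⁻¹ = [[16, 0, 0], [0, -200, -300], [0, 150, 225]].
The requested entry is -200.

-200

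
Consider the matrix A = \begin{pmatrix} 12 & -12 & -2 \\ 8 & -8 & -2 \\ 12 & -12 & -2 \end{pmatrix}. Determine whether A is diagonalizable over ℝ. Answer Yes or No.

Characteristic polynomial: p(r) = r^3 - 2r^2 - 8r = r(r - 4)(r + 2).
All 3 eigenvalues are distinct, so A is diagonalizable.

Yes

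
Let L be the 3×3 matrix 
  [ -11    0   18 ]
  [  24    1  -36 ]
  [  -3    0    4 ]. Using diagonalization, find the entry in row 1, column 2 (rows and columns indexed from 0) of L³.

Characteristic polynomial: s^3 + 6s^2 + 3s - 10 = (s - 1)(s + 2)(s + 5), so the eigenvalues are -5, -2, 1.
s=1: eigenvector (0, 1, 0).
s=-5: eigenvector (-3, 6, -1).
s=-2: eigenvector (-2, 4, -1).
P = [[0, -3, -2], [1, 6, 4], [0, -1, -1]], D = diag(1, -5, -2), P⁻¹ = [[2, 1, 0], [-1, 0, 2], [1, 0, -3]].
L³ = P·diag(1, -125, -8)·P⁻¹ = [[-359, 0, 702], [720, 1, -1404], [-117, 0, 226]].
The requested entry is -1404.

-1404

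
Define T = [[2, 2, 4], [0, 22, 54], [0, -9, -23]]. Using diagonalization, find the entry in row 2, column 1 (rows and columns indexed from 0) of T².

Characteristic polynomial: s^3 - s^2 - 22s + 40 = (s - 4)(s - 2)(s + 5), so the eigenvalues are -5, 2, 4.
s=2: eigenvector (1, 0, 0).
s=4: eigenvector (1, 3, -1).
s=-5: eigenvector (0, -2, 1).
P = [[1, 1, 0], [0, 3, -2], [0, -1, 1]], D = diag(2, 4, -5), P⁻¹ = [[1, -1, -2], [0, 1, 2], [0, 1, 3]].
T² = P·diag(4, 16, 25)·P⁻¹ = [[4, 12, 24], [0, -2, -54], [0, 9, 43]].
The requested entry is 9.

9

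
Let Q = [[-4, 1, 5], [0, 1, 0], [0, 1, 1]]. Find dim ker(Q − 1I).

Q − 1I = [[-5, 1, 5], [0, 0, 0], [0, 1, 0]].
This matrix has rank 2, so its null space has dimension 3 − 2 = 1.

1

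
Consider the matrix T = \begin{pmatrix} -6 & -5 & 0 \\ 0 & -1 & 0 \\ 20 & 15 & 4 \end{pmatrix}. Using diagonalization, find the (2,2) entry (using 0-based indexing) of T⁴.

256

Characteristic polynomial: μ^3 + 3μ^2 - 22μ - 24 = (μ - 4)(μ + 1)(μ + 6), so the eigenvalues are -6, -1, 4.
μ=4: eigenvector (0, 0, 1).
μ=-1: eigenvector (-1, 1, 1).
μ=-6: eigenvector (1, 0, -2).
P = [[0, -1, 1], [0, 1, 0], [1, 1, -2]], D = diag(4, -1, -6), P⁻¹ = [[2, 1, 1], [0, 1, 0], [1, 1, 0]].
T⁴ = P·diag(256, 1, 1296)·P⁻¹ = [[1296, 1295, 0], [0, 1, 0], [-2080, -2335, 256]].
The requested entry is 256.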